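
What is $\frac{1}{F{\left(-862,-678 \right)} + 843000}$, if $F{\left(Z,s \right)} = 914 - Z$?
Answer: $\frac{1}{844776} \approx 1.1837 \cdot 10^{-6}$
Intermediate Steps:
$\frac{1}{F{\left(-862,-678 \right)} + 843000} = \frac{1}{\left(914 - -862\right) + 843000} = \frac{1}{\left(914 + 862\right) + 843000} = \frac{1}{1776 + 843000} = \frac{1}{844776}$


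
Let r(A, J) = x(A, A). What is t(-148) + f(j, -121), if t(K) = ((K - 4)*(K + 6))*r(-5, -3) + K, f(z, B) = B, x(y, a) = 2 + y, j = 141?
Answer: -65021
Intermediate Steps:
r(A, J) = 2 + A
t(K) = K - 3*(-4 + K)*(6 + K) (t(K) = ((K - 4)*(K + 6))*(2 - 5) + K = ((-4 + K)*(6 + K))*(-3) + K = -3*(-4 + K)*(6 + K) + K = K - 3*(-4 + K)*(6 + K))
t(-148) + f(j, -121) = (72 - 5*(-148) - 3*(-148)²) - 121 = (72 + 740 - 3*21904) - 121 = (72 + 740 - 65712) - 121 = -64900 - 121 = -65021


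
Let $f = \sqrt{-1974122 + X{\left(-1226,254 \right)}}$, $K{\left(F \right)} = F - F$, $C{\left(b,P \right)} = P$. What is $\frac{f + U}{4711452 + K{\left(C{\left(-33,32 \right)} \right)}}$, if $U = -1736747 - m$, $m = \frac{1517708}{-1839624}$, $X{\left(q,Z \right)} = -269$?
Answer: $- \frac{798739986355}{2166825043512} + \frac{i \sqrt{1974391}}{4711452} \approx -0.36862 + 0.00029824 i$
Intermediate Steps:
$m = - \frac{379427}{459906}$ ($m = 1517708 \left(- \frac{1}{1839624}\right) = - \frac{379427}{459906} \approx -0.82501$)
$K{\left(F \right)} = 0$
$U = - \frac{798739986355}{459906}$ ($U = -1736747 - - \frac{379427}{459906} = -1736747 + \frac{379427}{459906} = - \frac{798739986355}{459906} \approx -1.7367 \cdot 10^{6}$)
$f = i \sqrt{1974391}$ ($f = \sqrt{-1974122 - 269} = \sqrt{-1974391} = i \sqrt{1974391} \approx 1405.1 i$)
$\frac{f + U}{4711452 + K{\left(C{\left(-33,32 \right)} \right)}} = \frac{i \sqrt{1974391} - \frac{798739986355}{459906}}{4711452 + 0} = \frac{- \frac{798739986355}{459906} + i \sqrt{1974391}}{4711452} = \left(- \frac{798739986355}{459906} + i \sqrt{1974391}\right) \frac{1}{4711452} = - \frac{798739986355}{2166825043512} + \frac{i \sqrt{1974391}}{4711452}$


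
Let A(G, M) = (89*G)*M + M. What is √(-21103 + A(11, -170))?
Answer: I*√187703 ≈ 433.25*I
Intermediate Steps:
A(G, M) = M + 89*G*M (A(G, M) = 89*G*M + M = M + 89*G*M)
√(-21103 + A(11, -170)) = √(-21103 - 170*(1 + 89*11)) = √(-21103 - 170*(1 + 979)) = √(-21103 - 170*980) = √(-21103 - 166600) = √(-187703) = I*√187703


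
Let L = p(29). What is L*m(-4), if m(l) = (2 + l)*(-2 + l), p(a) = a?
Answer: 348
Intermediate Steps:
L = 29
m(l) = (-2 + l)*(2 + l)
L*m(-4) = 29*(-4 + (-4)²) = 29*(-4 + 16) = 29*12 = 348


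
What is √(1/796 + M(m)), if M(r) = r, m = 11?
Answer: 3*√193627/398 ≈ 3.3168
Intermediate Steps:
√(1/796 + M(m)) = √(1/796 + 11) = √(8757/796) = 3*√193627/398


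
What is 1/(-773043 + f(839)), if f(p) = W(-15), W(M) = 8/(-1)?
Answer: -1/773051 ≈ -1.2936e-6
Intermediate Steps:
W(M) = -8 (W(M) = 8*(-1) = -8)
f(p) = -8
1/(-773043 + f(839)) = 1/(-773043 - 8) = 1/(-773051) = -1/773051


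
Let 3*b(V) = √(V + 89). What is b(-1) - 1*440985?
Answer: -440985 + 2*√22/3 ≈ -4.4098e+5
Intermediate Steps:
b(V) = √(89 + V)/3 (b(V) = √(V + 89)/3 = √(89 + V)/3)
b(-1) - 1*440985 = √(89 - 1)/3 - 1*440985 = √88/3 - 440985 = (2*√22)/3 - 440985 = 2*√22/3 - 440985 = -440985 + 2*√22/3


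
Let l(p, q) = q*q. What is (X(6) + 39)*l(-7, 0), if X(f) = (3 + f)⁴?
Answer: 0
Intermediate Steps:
l(p, q) = q²
(X(6) + 39)*l(-7, 0) = ((3 + 6)⁴ + 39)*0² = (9⁴ + 39)*0 = (6561 + 39)*0 = 6600*0 = 0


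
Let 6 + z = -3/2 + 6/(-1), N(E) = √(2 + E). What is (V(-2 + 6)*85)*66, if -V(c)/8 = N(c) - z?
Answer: -605880 - 44880*√6 ≈ -7.1581e+5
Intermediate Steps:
z = -27/2 (z = -6 + (-3/2 + 6/(-1)) = -6 + (-3*½ + 6*(-1)) = -6 + (-3/2 - 6) = -6 - 15/2 = -27/2 ≈ -13.500)
V(c) = -108 - 8*√(2 + c) (V(c) = -8*(√(2 + c) - 1*(-27/2)) = -8*(√(2 + c) + 27/2) = -8*(27/2 + √(2 + c)) = -108 - 8*√(2 + c))
(V(-2 + 6)*85)*66 = ((-108 - 8*√(2 + (-2 + 6)))*85)*66 = ((-108 - 8*√(2 + 4))*85)*66 = ((-108 - 8*√6)*85)*66 = (-9180 - 680*√6)*66 = -605880 - 44880*√6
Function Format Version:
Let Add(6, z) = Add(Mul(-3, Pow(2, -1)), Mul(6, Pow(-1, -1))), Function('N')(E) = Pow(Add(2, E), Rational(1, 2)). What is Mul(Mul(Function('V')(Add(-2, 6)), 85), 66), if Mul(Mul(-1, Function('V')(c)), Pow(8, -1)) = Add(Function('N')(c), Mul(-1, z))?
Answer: Add(-605880, Mul(-44880, Pow(6, Rational(1, 2)))) ≈ -7.1581e+5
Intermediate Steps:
z = Rational(-27, 2) (z = Add(-6, Add(Mul(-3, Pow(2, -1)), Mul(6, Pow(-1, -1)))) = Add(-6, Add(Mul(-3, Rational(1, 2)), Mul(6, -1))) = Add(-6, Add(Rational(-3, 2), -6)) = Add(-6, Rational(-15, 2)) = Rational(-27, 2) ≈ -13.500)
Function('V')(c) = Add(-108, Mul(-8, Pow(Add(2, c), Rational(1, 2)))) (Function('V')(c) = Mul(-8, Add(Pow(Add(2, c), Rational(1, 2)), Mul(-1, Rational(-27, 2)))) = Mul(-8, Add(Pow(Add(2, c), Rational(1, 2)), Rational(27, 2))) = Mul(-8, Add(Rational(27, 2), Pow(Add(2, c), Rational(1, 2)))) = Add(-108, Mul(-8, Pow(Add(2, c), Rational(1, 2)))))
Mul(Mul(Function('V')(Add(-2, 6)), 85), 66) = Mul(Mul(Add(-108, Mul(-8, Pow(Add(2, Add(-2, 6)), Rational(1, 2)))), 85), 66) = Mul(Mul(Add(-108, Mul(-8, Pow(Add(2, 4), Rational(1, 2)))), 85), 66) = Mul(Mul(Add(-108, Mul(-8, Pow(6, Rational(1, 2)))), 85), 66) = Mul(Add(-9180, Mul(-680, Pow(6, Rational(1, 2)))), 66) = Add(-605880, Mul(-44880, Pow(6, Rational(1, 2))))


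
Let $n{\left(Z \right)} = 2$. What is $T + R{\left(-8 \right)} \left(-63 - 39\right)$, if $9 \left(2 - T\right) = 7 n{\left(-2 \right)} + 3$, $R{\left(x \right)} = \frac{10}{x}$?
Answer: $\frac{2297}{18} \approx 127.61$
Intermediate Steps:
$T = \frac{1}{9}$ ($T = 2 - \frac{7 \cdot 2 + 3}{9} = 2 - \frac{14 + 3}{9} = 2 - \frac{17}{9} = \frac{1}{9} \approx 0.11111$)
$T + R{\left(-8 \right)} \left(-63 - 39\right) = \frac{1}{9} + \frac{10}{-8} \left(-63 - 39\right) = \frac{1}{9} + 10 \left(- \frac{1}{8}\right) \left(-102\right) = \frac{1}{9} - - \frac{255}{2} = \frac{1}{9} + \frac{255}{2} = \frac{2297}{18}$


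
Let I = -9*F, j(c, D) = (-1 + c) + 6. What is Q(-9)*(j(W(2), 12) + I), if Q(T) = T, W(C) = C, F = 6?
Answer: 423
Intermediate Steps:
j(c, D) = 5 + c
I = -54 (I = -9*6 = -54)
Q(-9)*(j(W(2), 12) + I) = -9*((5 + 2) - 54) = -9*(7 - 54) = -9*(-47) = 423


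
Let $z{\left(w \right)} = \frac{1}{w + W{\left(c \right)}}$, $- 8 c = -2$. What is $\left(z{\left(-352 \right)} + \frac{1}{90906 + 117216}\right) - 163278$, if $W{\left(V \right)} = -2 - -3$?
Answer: $- \frac{3975864107429}{24350274} \approx -1.6328 \cdot 10^{5}$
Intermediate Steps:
$c = \frac{1}{4}$ ($c = \left(- \frac{1}{8}\right) \left(-2\right) = \frac{1}{4} \approx 0.25$)
$W{\left(V \right)} = 1$ ($W{\left(V \right)} = -2 + 3 = 1$)
$z{\left(w \right)} = \frac{1}{1 + w}$ ($z{\left(w \right)} = \frac{1}{w + 1} = \frac{1}{1 + w}$)
$\left(z{\left(-352 \right)} + \frac{1}{90906 + 117216}\right) - 163278 = \left(\frac{1}{1 - 352} + \frac{1}{90906 + 117216}\right) - 163278 = \left(\frac{1}{-351} + \frac{1}{208122}\right) - 163278 = \left(- \frac{1}{351} + \frac{1}{208122}\right) - 163278 = - \frac{69257}{24350274} - 163278 = - \frac{3975864107429}{24350274}$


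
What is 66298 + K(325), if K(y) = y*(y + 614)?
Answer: 371473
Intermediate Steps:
K(y) = y*(614 + y)
66298 + K(325) = 66298 + 325*(614 + 325) = 66298 + 325*939 = 66298 + 305175 = 371473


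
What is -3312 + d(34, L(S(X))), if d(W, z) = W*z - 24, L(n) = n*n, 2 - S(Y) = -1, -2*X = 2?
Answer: -3030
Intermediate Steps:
X = -1 (X = -½*2 = -1)
S(Y) = 3 (S(Y) = 2 - 1*(-1) = 2 + 1 = 3)
L(n) = n²
d(W, z) = -24 + W*z
-3312 + d(34, L(S(X))) = -3312 + (-24 + 34*3²) = -3312 + (-24 + 34*9) = -3312 + (-24 + 306) = -3312 + 282 = -3030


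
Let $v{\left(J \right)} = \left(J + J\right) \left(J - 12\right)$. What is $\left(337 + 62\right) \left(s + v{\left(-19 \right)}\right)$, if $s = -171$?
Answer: $401793$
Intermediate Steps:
$v{\left(J \right)} = 2 J \left(-12 + J\right)$
$\left(337 + 62\right) \left(s + v{\left(-19 \right)}\right) = \left(337 + 62\right) \left(-171 + 2 \left(-19\right) \left(-12 - 19\right)\right) = 399 \left(-171 + 2 \left(-19\right) \left(-31\right)\right) = 399 \left(-171 + 1178\right) = 399 \cdot 1007 = 401793$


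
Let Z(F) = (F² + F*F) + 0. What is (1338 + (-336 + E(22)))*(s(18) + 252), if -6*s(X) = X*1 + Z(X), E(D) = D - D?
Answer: 141282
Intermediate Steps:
E(D) = 0
Z(F) = 2*F² (Z(F) = (F² + F²) + 0 = 2*F² + 0 = 2*F²)
s(X) = -X²/3 - X/6 (s(X) = -(X*1 + 2*X²)/6 = -(X + 2*X²)/6 = -X²/3 - X/6)
(1338 + (-336 + E(22)))*(s(18) + 252) = (1338 + (-336 + 0))*((⅙)*18*(-1 - 2*18) + 252) = (1338 - 336)*((⅙)*18*(-1 - 36) + 252) = 1002*((⅙)*18*(-37) + 252) = 1002*(-111 + 252) = 1002*141 = 141282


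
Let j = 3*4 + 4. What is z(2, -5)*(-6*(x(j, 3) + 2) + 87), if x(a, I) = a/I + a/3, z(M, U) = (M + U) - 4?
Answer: -77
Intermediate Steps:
j = 16 (j = 12 + 4 = 16)
z(M, U) = -4 + M + U
x(a, I) = a/3 + a/I (x(a, I) = a/I + a*(1/3) = a/I + a/3 = a/3 + a/I)
z(2, -5)*(-6*(x(j, 3) + 2) + 87) = (-4 + 2 - 5)*(-6*(((1/3)*16 + 16/3) + 2) + 87) = -7*(-6*((16/3 + 16*(1/3)) + 2) + 87) = -7*(-6*((16/3 + 16/3) + 2) + 87) = -7*(-6*(32/3 + 2) + 87) = -7*(-6*38/3 + 87) = -7*(-76 + 87) = -7*11 = -77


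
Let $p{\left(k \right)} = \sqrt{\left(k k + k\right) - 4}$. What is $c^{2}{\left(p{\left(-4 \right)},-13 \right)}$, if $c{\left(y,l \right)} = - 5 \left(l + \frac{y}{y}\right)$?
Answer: $3600$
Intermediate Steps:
$p{\left(k \right)} = \sqrt{-4 + k + k^{2}}$ ($p{\left(k \right)} = \sqrt{\left(k^{2} + k\right) - 4} = \sqrt{\left(k + k^{2}\right) - 4} = \sqrt{-4 + k + k^{2}}$)
$c{\left(y,l \right)} = -5 - 5 l$ ($c{\left(y,l \right)} = - 5 \left(l + 1\right) = - 5 \left(1 + l\right) = -5 - 5 l$)
$c^{2}{\left(p{\left(-4 \right)},-13 \right)} = \left(-5 - -65\right)^{2} = \left(-5 + 65\right)^{2} = 60^{2} = 3600$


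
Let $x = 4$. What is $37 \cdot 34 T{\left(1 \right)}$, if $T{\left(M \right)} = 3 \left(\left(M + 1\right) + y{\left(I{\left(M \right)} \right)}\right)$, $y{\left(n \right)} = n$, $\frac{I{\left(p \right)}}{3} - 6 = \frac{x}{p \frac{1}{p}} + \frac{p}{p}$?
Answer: $132090$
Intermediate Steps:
$I{\left(p \right)} = 33$ ($I{\left(p \right)} = 18 + 3 \left(\frac{4}{p \frac{1}{p}} + \frac{p}{p}\right) = 18 + 3 \left(\frac{4}{1} + 1\right) = 18 + 3 \left(4 \cdot 1 + 1\right) = 18 + 3 \left(4 + 1\right) = 18 + 3 \cdot 5 = 18 + 15 = 33$)
$T{\left(M \right)} = 102 + 3 M$ ($T{\left(M \right)} = 3 \left(\left(M + 1\right) + 33\right) = 3 \left(\left(1 + M\right) + 33\right) = 3 \left(34 + M\right) = 102 + 3 M$)
$37 \cdot 34 T{\left(1 \right)} = 37 \cdot 34 \left(102 + 3 \cdot 1\right) = 1258 \left(102 + 3\right) = 1258 \cdot 105 = 132090$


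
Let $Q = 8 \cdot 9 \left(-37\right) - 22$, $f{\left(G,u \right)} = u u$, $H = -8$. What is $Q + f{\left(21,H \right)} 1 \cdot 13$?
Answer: $-1854$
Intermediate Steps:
$f{\left(G,u \right)} = u^{2}$
$Q = -2686$ ($Q = 72 \left(-37\right) - 22 = -2664 - 22 = -2686$)
$Q + f{\left(21,H \right)} 1 \cdot 13 = -2686 + \left(-8\right)^{2} \cdot 1 \cdot 13 = -2686 + 64 \cdot 13 = -2686 + 832 = -1854$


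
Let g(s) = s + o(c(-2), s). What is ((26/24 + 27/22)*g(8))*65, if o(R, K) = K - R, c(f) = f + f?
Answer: 99125/33 ≈ 3003.8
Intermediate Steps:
c(f) = 2*f
g(s) = 4 + 2*s (g(s) = s + (s - 2*(-2)) = s + (s - 1*(-4)) = s + (s + 4) = s + (4 + s) = 4 + 2*s)
((26/24 + 27/22)*g(8))*65 = ((26/24 + 27/22)*(4 + 2*8))*65 = ((26*(1/24) + 27*(1/22))*(4 + 16))*65 = ((13/12 + 27/22)*20)*65 = ((305/132)*20)*65 = (1525/33)*65 = 99125/33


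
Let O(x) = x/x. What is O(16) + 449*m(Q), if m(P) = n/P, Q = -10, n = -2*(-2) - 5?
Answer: 459/10 ≈ 45.900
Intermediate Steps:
n = -1 (n = 4 - 5 = -1)
O(x) = 1
m(P) = -1/P
O(16) + 449*m(Q) = 1 + 449*(-1/(-10)) = 1 + 449*(-1*(-⅒)) = 1 + 449*(⅒) = 1 + 449/10 = 459/10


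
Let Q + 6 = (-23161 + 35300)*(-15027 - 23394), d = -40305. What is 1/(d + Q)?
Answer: -1/466432830 ≈ -2.1439e-9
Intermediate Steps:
Q = -466392525 (Q = -6 + (-23161 + 35300)*(-15027 - 23394) = -6 + 12139*(-38421) = -6 - 466392519 = -466392525)
1/(d + Q) = 1/(-40305 - 466392525) = 1/(-466432830) = -1/466432830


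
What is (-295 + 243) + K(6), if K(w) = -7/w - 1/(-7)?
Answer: -2227/42 ≈ -53.024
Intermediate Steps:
K(w) = 1/7 - 7/w (K(w) = -7/w - 1*(-1/7) = -7/w + 1/7 = 1/7 - 7/w)
(-295 + 243) + K(6) = (-295 + 243) + (1/7)*(-49 + 6)/6 = -52 + (1/7)*(1/6)*(-43) = -52 - 43/42 = -2227/42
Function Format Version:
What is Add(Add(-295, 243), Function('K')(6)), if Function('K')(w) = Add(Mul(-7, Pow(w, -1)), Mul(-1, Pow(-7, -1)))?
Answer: Rational(-2227, 42) ≈ -53.024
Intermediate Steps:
Function('K')(w) = Add(Rational(1, 7), Mul(-7, Pow(w, -1))) (Function('K')(w) = Add(Mul(-7, Pow(w, -1)), Mul(-1, Rational(-1, 7))) = Add(Mul(-7, Pow(w, -1)), Rational(1, 7)) = Add(Rational(1, 7), Mul(-7, Pow(w, -1))))
Add(Add(-295, 243), Function('K')(6)) = Add(Add(-295, 243), Mul(Rational(1, 7), Pow(6, -1), Add(-49, 6))) = Add(-52, Mul(Rational(1, 7), Rational(1, 6), -43)) = Add(-52, Rational(-43, 42)) = Rational(-2227, 42)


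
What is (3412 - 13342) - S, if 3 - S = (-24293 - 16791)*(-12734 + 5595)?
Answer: 293288743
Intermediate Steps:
S = -293298673 (S = 3 - (-24293 - 16791)*(-12734 + 5595) = 3 - (-41084)*(-7139) = 3 - 1*293298676 = 3 - 293298676 = -293298673)
(3412 - 13342) - S = (3412 - 13342) - 1*(-293298673) = -9930 + 293298673 = 293288743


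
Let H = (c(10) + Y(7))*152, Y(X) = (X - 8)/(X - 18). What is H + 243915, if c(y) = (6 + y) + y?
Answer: 2726689/11 ≈ 2.4788e+5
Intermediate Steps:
Y(X) = (-8 + X)/(-18 + X)
c(y) = 6 + 2*y
H = 43624/11 (H = ((6 + 2*10) + (-8 + 7)/(-18 + 7))*152 = ((6 + 20) - 1/(-11))*152 = (26 - 1/11*(-1))*152 = (26 + 1/11)*152 = (287/11)*152 = 43624/11 ≈ 3965.8)
H + 243915 = 43624/11 + 243915 = 2726689/11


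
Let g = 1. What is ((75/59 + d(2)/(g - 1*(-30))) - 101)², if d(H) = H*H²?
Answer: 33099252624/3345241 ≈ 9894.4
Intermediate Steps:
d(H) = H³
((75/59 + d(2)/(g - 1*(-30))) - 101)² = ((75/59 + 2³/(1 - 1*(-30))) - 101)² = ((75*(1/59) + 8/(1 + 30)) - 101)² = ((75/59 + 8/31) - 101)² = (2797/1829 - 101)² = (-181932/1829)² = 33099252624/3345241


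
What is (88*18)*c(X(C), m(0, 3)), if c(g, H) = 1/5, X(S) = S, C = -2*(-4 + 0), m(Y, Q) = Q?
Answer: 1584/5 ≈ 316.80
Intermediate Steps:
C = 8 (C = -2*(-4) = 8)
c(g, H) = ⅕
(88*18)*c(X(C), m(0, 3)) = (88*18)*(⅕) = 1584*(⅕) = 1584/5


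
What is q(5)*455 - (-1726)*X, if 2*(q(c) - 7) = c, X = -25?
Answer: -77655/2 ≈ -38828.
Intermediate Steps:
q(c) = 7 + c/2
q(5)*455 - (-1726)*X = (7 + (1/2)*5)*455 - (-1726)*(-25) = (7 + 5/2)*455 - 1*43150 = (19/2)*455 - 43150 = 8645/2 - 43150 = -77655/2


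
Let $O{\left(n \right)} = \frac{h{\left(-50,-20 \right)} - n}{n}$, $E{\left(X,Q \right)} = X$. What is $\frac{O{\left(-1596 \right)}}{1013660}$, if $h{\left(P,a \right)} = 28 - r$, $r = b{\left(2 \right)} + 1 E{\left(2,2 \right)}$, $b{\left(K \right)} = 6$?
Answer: $- \frac{101}{101112585} \approx -9.9889 \cdot 10^{-7}$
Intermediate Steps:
$r = 8$ ($r = 6 + 1 \cdot 2 = 6 + 2 = 8$)
$h{\left(P,a \right)} = 20$ ($h{\left(P,a \right)} = 28 - 8 = 20$)
$O{\left(n \right)} = \frac{20 - n}{n}$
$\frac{O{\left(-1596 \right)}}{1013660} = \frac{\frac{1}{-1596} \left(20 - -1596\right)}{1013660} = - \frac{20 + 1596}{1596} \cdot \frac{1}{1013660} = \left(- \frac{1}{1596}\right) 1616 \cdot \frac{1}{1013660} = \left(- \frac{404}{399}\right) \frac{1}{1013660} = - \frac{101}{101112585}$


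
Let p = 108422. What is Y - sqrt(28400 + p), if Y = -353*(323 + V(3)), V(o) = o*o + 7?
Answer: -119667 - sqrt(136822) ≈ -1.2004e+5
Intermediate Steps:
V(o) = 7 + o**2 (V(o) = o**2 + 7 = 7 + o**2)
Y = -119667 (Y = -353*(323 + (7 + 3**2)) = -353*(323 + (7 + 9)) = -353*(323 + 16) = -353*339 = -119667)
Y - sqrt(28400 + p) = -119667 - sqrt(28400 + 108422) = -119667 - sqrt(136822)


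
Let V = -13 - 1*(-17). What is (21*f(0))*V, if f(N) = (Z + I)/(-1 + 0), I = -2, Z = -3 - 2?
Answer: 588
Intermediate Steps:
Z = -5
V = 4 (V = -13 + 17 = 4)
f(N) = 7 (f(N) = (-5 - 2)/(-1 + 0) = -7/(-1) = -7*(-1) = 7)
(21*f(0))*V = (21*7)*4 = 147*4 = 588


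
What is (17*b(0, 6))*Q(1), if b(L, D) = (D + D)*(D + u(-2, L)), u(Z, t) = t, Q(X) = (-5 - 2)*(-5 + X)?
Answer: 34272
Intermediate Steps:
Q(X) = 35 - 7*X (Q(X) = -7*(-5 + X) = 35 - 7*X)
b(L, D) = 2*D*(D + L) (b(L, D) = (D + D)*(D + L) = (2*D)*(D + L) = 2*D*(D + L))
(17*b(0, 6))*Q(1) = (17*(2*6*(6 + 0)))*(35 - 7*1) = (17*(2*6*6))*(35 - 7) = (17*72)*28 = 1224*28 = 34272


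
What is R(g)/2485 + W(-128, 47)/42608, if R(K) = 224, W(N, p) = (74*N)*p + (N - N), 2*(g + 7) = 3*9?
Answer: -9792304/945365 ≈ -10.358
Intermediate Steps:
g = 13/2 (g = -7 + (3*9)/2 = -7 + (1/2)*27 = -7 + 27/2 = 13/2 ≈ 6.5000)
W(N, p) = 74*N*p (W(N, p) = 74*N*p + 0 = 74*N*p)
R(g)/2485 + W(-128, 47)/42608 = 224/2485 + (74*(-128)*47)/42608 = 224*(1/2485) - 445184*1/42608 = 32/355 - 27824/2663 = -9792304/945365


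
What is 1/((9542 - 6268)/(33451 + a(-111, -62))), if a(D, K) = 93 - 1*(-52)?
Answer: 16798/1637 ≈ 10.261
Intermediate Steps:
a(D, K) = 145 (a(D, K) = 93 + 52 = 145)
1/((9542 - 6268)/(33451 + a(-111, -62))) = 1/((9542 - 6268)/(33451 + 145)) = 1/(3274/33596) = 1/(3274*(1/33596)) = 1/(1637/16798) = 16798/1637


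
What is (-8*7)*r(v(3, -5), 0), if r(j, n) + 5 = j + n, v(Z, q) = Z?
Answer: 112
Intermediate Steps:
r(j, n) = -5 + j + n (r(j, n) = -5 + (j + n) = -5 + j + n)
(-8*7)*r(v(3, -5), 0) = (-8*7)*(-5 + 3 + 0) = -56*(-2) = 112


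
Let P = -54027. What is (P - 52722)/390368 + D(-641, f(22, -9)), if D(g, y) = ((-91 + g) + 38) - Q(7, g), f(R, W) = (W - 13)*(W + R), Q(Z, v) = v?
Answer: -20796253/390368 ≈ -53.273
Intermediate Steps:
f(R, W) = (-13 + W)*(R + W)
D(g, y) = -53 (D(g, y) = ((-91 + g) + 38) - g = (-53 + g) - g = -53)
(P - 52722)/390368 + D(-641, f(22, -9)) = (-54027 - 52722)/390368 - 53 = -106749*1/390368 - 53 = -106749/390368 - 53 = -20796253/390368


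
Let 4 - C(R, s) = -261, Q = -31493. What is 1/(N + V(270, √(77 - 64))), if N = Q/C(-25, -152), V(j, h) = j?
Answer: 265/40057 ≈ 0.0066156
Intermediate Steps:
C(R, s) = 265 (C(R, s) = 4 - 1*(-261) = 4 + 261 = 265)
N = -31493/265 ≈ -118.84
1/(N + V(270, √(77 - 64))) = 1/(-31493/265 + 270) = 1/(40057/265) = 265/40057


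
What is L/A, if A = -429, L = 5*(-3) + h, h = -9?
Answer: 8/143 ≈ 0.055944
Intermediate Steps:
L = -24 (L = 5*(-3) - 9 = -15 - 9 = -24)
L/A = -24/(-429) = -24*(-1/429) = 8/143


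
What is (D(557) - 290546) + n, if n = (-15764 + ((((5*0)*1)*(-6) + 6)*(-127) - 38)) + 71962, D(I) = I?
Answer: -234591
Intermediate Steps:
n = 55398 (n = (-15764 + (((0*1)*(-6) + 6)*(-127) - 38)) + 71962 = (-15764 + ((0*(-6) + 6)*(-127) - 38)) + 71962 = (-15764 + ((0 + 6)*(-127) - 38)) + 71962 = (-15764 + (6*(-127) - 38)) + 71962 = (-15764 + (-762 - 38)) + 71962 = (-15764 - 800) + 71962 = -16564 + 71962 = 55398)
(D(557) - 290546) + n = (557 - 290546) + 55398 = -289989 + 55398 = -234591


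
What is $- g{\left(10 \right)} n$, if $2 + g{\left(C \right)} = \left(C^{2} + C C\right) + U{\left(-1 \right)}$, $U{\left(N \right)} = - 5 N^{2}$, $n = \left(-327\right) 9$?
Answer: $567999$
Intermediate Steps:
$n = -2943$
$g{\left(C \right)} = -7 + 2 C^{2}$ ($g{\left(C \right)} = -2 - \left(5 - C^{2} - C C\right) = -2 + \left(\left(C^{2} + C^{2}\right) - 5\right) = -2 + \left(2 C^{2} - 5\right) = -2 + \left(-5 + 2 C^{2}\right) = -7 + 2 C^{2}$)
$- g{\left(10 \right)} n = - (-7 + 2 \cdot 10^{2}) \left(-2943\right) = - (-7 + 2 \cdot 100) \left(-2943\right) = - (-7 + 200) \left(-2943\right) = \left(-1\right) 193 \left(-2943\right) = \left(-193\right) \left(-2943\right) = 567999$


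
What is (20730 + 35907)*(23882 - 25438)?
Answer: -88127172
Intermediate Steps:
(20730 + 35907)*(23882 - 25438) = 56637*(-1556) = -88127172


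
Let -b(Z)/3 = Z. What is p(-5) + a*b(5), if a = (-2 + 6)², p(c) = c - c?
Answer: -240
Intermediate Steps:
p(c) = 0
b(Z) = -3*Z
a = 16 (a = 4² = 16)
p(-5) + a*b(5) = 0 + 16*(-3*5) = 0 + 16*(-15) = 0 - 240 = -240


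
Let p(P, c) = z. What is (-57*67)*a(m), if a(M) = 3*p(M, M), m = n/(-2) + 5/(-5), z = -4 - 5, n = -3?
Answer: 103113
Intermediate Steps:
z = -9
p(P, c) = -9
m = ½ (m = -3/(-2) + 5/(-5) = -3*(-½) + 5*(-⅕) = 3/2 - 1 = ½ ≈ 0.50000)
a(M) = -27 (a(M) = 3*(-9) = -27)
(-57*67)*a(m) = -57*67*(-27) = -3819*(-27) = 103113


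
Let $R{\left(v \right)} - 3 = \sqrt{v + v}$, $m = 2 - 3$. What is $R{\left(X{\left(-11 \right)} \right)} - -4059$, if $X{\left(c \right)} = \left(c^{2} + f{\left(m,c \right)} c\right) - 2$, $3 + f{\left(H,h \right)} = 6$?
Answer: $4062 + 2 \sqrt{43} \approx 4075.1$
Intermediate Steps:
$m = -1$ ($m = 2 - 3 = -1$)
$f{\left(H,h \right)} = 3$ ($f{\left(H,h \right)} = -3 + 6 = 3$)
$X{\left(c \right)} = -2 + c^{2} + 3 c$ ($X{\left(c \right)} = \left(c^{2} + 3 c\right) - 2 = -2 + c^{2} + 3 c$)
$R{\left(v \right)} = 3 + \sqrt{2} \sqrt{v}$ ($R{\left(v \right)} = 3 + \sqrt{v + v} = 3 + \sqrt{2 v} = 3 + \sqrt{2} \sqrt{v}$)
$R{\left(X{\left(-11 \right)} \right)} - -4059 = \left(3 + \sqrt{2} \sqrt{-2 + \left(-11\right)^{2} + 3 \left(-11\right)}\right) - -4059 = \left(3 + \sqrt{2} \sqrt{-2 + 121 - 33}\right) + 4059 = \left(3 + \sqrt{2} \sqrt{86}\right) + 4059 = \left(3 + 2 \sqrt{43}\right) + 4059 = 4062 + 2 \sqrt{43}$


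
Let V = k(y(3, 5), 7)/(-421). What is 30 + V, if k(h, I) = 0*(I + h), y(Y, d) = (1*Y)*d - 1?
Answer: 30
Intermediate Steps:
y(Y, d) = -1 + Y*d (y(Y, d) = Y*d - 1 = -1 + Y*d)
k(h, I) = 0
V = 0 (V = 0/(-421) = 0*(-1/421) = 0)
30 + V = 30 + 0 = 30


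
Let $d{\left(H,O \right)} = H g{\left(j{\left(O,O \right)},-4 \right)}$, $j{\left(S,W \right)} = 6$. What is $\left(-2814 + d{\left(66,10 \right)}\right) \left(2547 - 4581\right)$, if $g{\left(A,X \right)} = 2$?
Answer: $5455188$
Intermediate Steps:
$d{\left(H,O \right)} = 2 H$ ($d{\left(H,O \right)} = H 2 = 2 H$)
$\left(-2814 + d{\left(66,10 \right)}\right) \left(2547 - 4581\right) = \left(-2814 + 2 \cdot 66\right) \left(2547 - 4581\right) = \left(-2814 + 132\right) \left(-2034\right) = \left(-2682\right) \left(-2034\right) = 5455188$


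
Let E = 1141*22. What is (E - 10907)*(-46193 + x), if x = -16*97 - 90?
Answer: -679017825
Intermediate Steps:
x = -1642 (x = -1552 - 90 = -1642)
E = 25102
(E - 10907)*(-46193 + x) = (25102 - 10907)*(-46193 - 1642) = 14195*(-47835) = -679017825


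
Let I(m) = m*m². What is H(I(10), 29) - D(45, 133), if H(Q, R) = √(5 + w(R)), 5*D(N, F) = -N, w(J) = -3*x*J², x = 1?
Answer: 9 + I*√2518 ≈ 9.0 + 50.18*I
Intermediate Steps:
w(J) = -3*J²
I(m) = m³
D(N, F) = -N/5 (D(N, F) = (-N)/5 = -N/5)
H(Q, R) = √(5 - 3*R²)
H(I(10), 29) - D(45, 133) = √(5 - 3*29²) - (-1)*45/5 = √(5 - 3*841) - 1*(-9) = √(5 - 2523) + 9 = √(-2518) + 9 = I*√2518 + 9 = 9 + I*√2518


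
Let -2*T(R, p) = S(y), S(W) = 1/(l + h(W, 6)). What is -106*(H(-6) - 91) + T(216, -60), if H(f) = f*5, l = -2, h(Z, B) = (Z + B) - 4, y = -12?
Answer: 307825/24 ≈ 12826.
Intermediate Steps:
h(Z, B) = -4 + B + Z (h(Z, B) = (B + Z) - 4 = -4 + B + Z)
H(f) = 5*f
S(W) = 1/W (S(W) = 1/(-2 + (-4 + 6 + W)) = 1/(-2 + (2 + W)) = 1/W)
T(R, p) = 1/24 (T(R, p) = -1/2/(-12) = -1/2*(-1/12) = 1/24)
-106*(H(-6) - 91) + T(216, -60) = -106*(5*(-6) - 91) + 1/24 = -106*(-30 - 91) + 1/24 = -106*(-121) + 1/24 = 12826 + 1/24 = 307825/24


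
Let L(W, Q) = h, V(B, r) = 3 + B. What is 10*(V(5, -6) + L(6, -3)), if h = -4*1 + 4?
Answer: 80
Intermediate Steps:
h = 0 (h = -4 + 4 = 0)
L(W, Q) = 0
10*(V(5, -6) + L(6, -3)) = 10*((3 + 5) + 0) = 10*(8 + 0) = 10*8 = 80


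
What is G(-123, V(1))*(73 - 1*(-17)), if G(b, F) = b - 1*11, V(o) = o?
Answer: -12060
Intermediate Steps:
G(b, F) = -11 + b (G(b, F) = b - 11 = -11 + b)
G(-123, V(1))*(73 - 1*(-17)) = (-11 - 123)*(73 - 1*(-17)) = -134*(73 + 17) = -134*90 = -12060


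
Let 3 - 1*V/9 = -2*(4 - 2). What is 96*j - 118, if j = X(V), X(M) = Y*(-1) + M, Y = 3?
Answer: 5642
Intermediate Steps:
V = 63 (V = 27 - (-18)*(4 - 2) = 27 - (-18)*2 = 27 - 9*(-4) = 27 + 36 = 63)
X(M) = -3 + M (X(M) = 3*(-1) + M = -3 + M)
j = 60 (j = -3 + 63 = 60)
96*j - 118 = 96*60 - 118 = 5760 - 118 = 5642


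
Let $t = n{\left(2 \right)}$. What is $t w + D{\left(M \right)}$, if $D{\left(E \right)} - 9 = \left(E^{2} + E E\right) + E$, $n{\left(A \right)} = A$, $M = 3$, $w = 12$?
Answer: $54$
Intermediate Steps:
$t = 2$
$D{\left(E \right)} = 9 + E + 2 E^{2}$ ($D{\left(E \right)} = 9 + \left(\left(E^{2} + E E\right) + E\right) = 9 + \left(\left(E^{2} + E^{2}\right) + E\right) = 9 + \left(2 E^{2} + E\right) = 9 + \left(E + 2 E^{2}\right) = 9 + E + 2 E^{2}$)
$t w + D{\left(M \right)} = 2 \cdot 12 + \left(9 + 3 + 2 \cdot 3^{2}\right) = 24 + \left(9 + 3 + 2 \cdot 9\right) = 24 + \left(9 + 3 + 18\right) = 24 + 30 = 54$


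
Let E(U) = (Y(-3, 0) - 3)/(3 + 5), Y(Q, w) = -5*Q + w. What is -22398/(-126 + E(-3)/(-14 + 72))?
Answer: 866056/4871 ≈ 177.80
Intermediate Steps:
Y(Q, w) = w - 5*Q
E(U) = 3/2 (E(U) = ((0 - 5*(-3)) - 3)/(3 + 5) = ((0 + 15) - 3)/8 = (15 - 3)*(⅛) = 12*(⅛) = 3/2)
-22398/(-126 + E(-3)/(-14 + 72)) = -22398/(-126 + (3/2)/(-14 + 72)) = -22398/(-126 + (3/2)/58) = -22398/(-126 + (1/58)*(3/2)) = -22398/(-126 + 3/116) = -22398/(-14613/116) = -22398*(-116/14613) = 866056/4871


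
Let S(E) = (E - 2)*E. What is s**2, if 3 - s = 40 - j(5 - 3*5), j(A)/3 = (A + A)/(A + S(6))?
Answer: 83521/49 ≈ 1704.5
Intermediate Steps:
S(E) = E*(-2 + E) (S(E) = (-2 + E)*E = E*(-2 + E))
j(A) = 6*A/(24 + A) (j(A) = 3*((A + A)/(A + 6*(-2 + 6))) = 3*((2*A)/(A + 6*4)) = 3*((2*A)/(A + 24)) = 3*((2*A)/(24 + A)) = 3*(2*A/(24 + A)) = 6*A/(24 + A))
s = -289/7 (s = 3 - (40 - 6*(5 - 3*5)/(24 + (5 - 3*5))) = 3 - (40 - 6*(5 - 15)/(24 + (5 - 15))) = 3 - (40 - 6*(-10)/(24 - 10)) = 3 - (40 - 6*(-10)/14) = 3 - (40 - 1*(-30/7)) = 3 - (40 + 30/7) = 3 - 1*310/7 = 3 - 310/7 = -289/7 ≈ -41.286)
s**2 = (-289/7)**2 = 83521/49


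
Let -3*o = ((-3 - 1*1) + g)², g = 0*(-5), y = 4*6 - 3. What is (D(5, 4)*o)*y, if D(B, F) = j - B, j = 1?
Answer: 448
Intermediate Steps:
D(B, F) = 1 - B
y = 21 (y = 24 - 3 = 21)
g = 0
o = -16/3 (o = -((-3 - 1*1) + 0)²/3 = -((-3 - 1) + 0)²/3 = -(-4 + 0)²/3 = -⅓*(-4)² = -⅓*16 = -16/3 ≈ -5.3333)
(D(5, 4)*o)*y = ((1 - 1*5)*(-16/3))*21 = ((1 - 5)*(-16/3))*21 = -4*(-16/3)*21 = (64/3)*21 = 448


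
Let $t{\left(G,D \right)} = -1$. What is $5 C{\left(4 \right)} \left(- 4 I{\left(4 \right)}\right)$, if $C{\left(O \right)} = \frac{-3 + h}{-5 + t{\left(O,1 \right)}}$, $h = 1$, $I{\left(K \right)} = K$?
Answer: $- \frac{80}{3} \approx -26.667$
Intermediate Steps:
$C{\left(O \right)} = \frac{1}{3}$ ($C{\left(O \right)} = \frac{-3 + 1}{-5 - 1} = - \frac{2}{-6} = \left(-2\right) \left(- \frac{1}{6}\right) = \frac{1}{3}$)
$5 C{\left(4 \right)} \left(- 4 I{\left(4 \right)}\right) = 5 \cdot \frac{1}{3} \left(\left(-4\right) 4\right) = \frac{5}{3} \left(-16\right) = - \frac{80}{3}$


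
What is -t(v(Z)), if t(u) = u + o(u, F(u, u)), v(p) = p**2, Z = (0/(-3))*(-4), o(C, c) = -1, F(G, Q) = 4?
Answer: 1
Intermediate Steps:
Z = 0 (Z = (0*(-1/3))*(-4) = 0*(-4) = 0)
t(u) = -1 + u (t(u) = u - 1 = -1 + u)
-t(v(Z)) = -(-1 + 0**2) = -(-1 + 0) = -1*(-1) = 1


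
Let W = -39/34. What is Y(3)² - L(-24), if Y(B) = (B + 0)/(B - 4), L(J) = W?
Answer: 345/34 ≈ 10.147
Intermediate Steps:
W = -39/34 (W = -39*1/34 = -39/34 ≈ -1.1471)
L(J) = -39/34
Y(B) = B/(-4 + B)
Y(3)² - L(-24) = (3/(-4 + 3))² - 1*(-39/34) = (3/(-1))² + 39/34 = (3*(-1))² + 39/34 = (-3)² + 39/34 = 9 + 39/34 = 345/34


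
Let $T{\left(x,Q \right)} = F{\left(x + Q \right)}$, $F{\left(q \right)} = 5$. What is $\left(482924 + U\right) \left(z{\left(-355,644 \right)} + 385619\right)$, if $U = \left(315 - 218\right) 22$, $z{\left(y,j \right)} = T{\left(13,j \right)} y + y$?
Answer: $186014407362$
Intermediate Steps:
$T{\left(x,Q \right)} = 5$
$z{\left(y,j \right)} = 6 y$ ($z{\left(y,j \right)} = 5 y + y = 6 y$)
$U = 2134$ ($U = 97 \cdot 22 = 2134$)
$\left(482924 + U\right) \left(z{\left(-355,644 \right)} + 385619\right) = \left(482924 + 2134\right) \left(6 \left(-355\right) + 385619\right) = 485058 \left(-2130 + 385619\right) = 485058 \cdot 383489 = 186014407362$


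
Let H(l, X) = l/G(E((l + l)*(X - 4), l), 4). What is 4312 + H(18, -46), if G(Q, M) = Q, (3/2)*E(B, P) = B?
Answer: 862397/200 ≈ 4312.0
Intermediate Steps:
E(B, P) = 2*B/3
H(l, X) = 3/(4*(-4 + X)) (H(l, X) = l/((2*((l + l)*(X - 4))/3)) = l/((2*((2*l)*(-4 + X))/3)) = l/((2*(2*l*(-4 + X))/3)) = l/((4*l*(-4 + X)/3)) = l*(3/(4*l*(-4 + X))) = 3/(4*(-4 + X)))
4312 + H(18, -46) = 4312 + 3/(4*(-4 - 46)) = 4312 + (¾)/(-50) = 4312 + (¾)*(-1/50) = 4312 - 3/200 = 862397/200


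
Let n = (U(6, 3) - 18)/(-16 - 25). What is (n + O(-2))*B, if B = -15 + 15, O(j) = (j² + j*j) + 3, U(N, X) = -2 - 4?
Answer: 0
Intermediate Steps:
U(N, X) = -6
O(j) = 3 + 2*j² (O(j) = (j² + j²) + 3 = 2*j² + 3 = 3 + 2*j²)
n = 24/41 (n = (-6 - 18)/(-16 - 25) = -24/(-41) = -24*(-1/41) = 24/41 ≈ 0.58537)
B = 0
(n + O(-2))*B = (24/41 + (3 + 2*(-2)²))*0 = (24/41 + (3 + 2*4))*0 = (24/41 + (3 + 8))*0 = (24/41 + 11)*0 = (475/41)*0 = 0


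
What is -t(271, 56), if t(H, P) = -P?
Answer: 56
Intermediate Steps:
-t(271, 56) = -(-1)*56 = -1*(-56) = 56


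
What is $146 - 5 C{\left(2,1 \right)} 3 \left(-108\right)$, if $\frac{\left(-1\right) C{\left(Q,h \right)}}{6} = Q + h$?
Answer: $-4257360$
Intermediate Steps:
$C{\left(Q,h \right)} = - 6 Q - 6 h$ ($C{\left(Q,h \right)} = - 6 \left(Q + h\right) = - 6 Q - 6 h$)
$146 - 5 C{\left(2,1 \right)} 3 \left(-108\right) = 146 - 5 \left(\left(-6\right) 2 - 6\right) 3 \left(-108\right) = 146 - 5 \left(-12 - 6\right) 3 \left(-108\right) = 146 \left(-5\right) \left(-18\right) 3 \left(-108\right) = 146 \cdot 90 \cdot 3 \left(-108\right) = 146 \cdot 270 \left(-108\right) = 39420 \left(-108\right) = -4257360$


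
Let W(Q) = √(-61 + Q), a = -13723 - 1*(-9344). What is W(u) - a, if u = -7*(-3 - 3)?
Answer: 4379 + I*√19 ≈ 4379.0 + 4.3589*I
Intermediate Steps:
a = -4379 (a = -13723 + 9344 = -4379)
u = 42 (u = -7*(-6) = 42)
W(u) - a = √(-61 + 42) - 1*(-4379) = √(-19) + 4379 = I*√19 + 4379 = 4379 + I*√19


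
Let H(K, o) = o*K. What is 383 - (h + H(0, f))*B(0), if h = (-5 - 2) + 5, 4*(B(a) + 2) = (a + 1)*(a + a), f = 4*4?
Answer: 379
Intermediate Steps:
f = 16
H(K, o) = K*o
B(a) = -2 + a*(1 + a)/2 (B(a) = -2 + ((a + 1)*(a + a))/4 = -2 + ((1 + a)*(2*a))/4 = -2 + (2*a*(1 + a))/4 = -2 + a*(1 + a)/2)
h = -2 (h = -7 + 5 = -2)
383 - (h + H(0, f))*B(0) = 383 - (-2 + 0*16)*(-2 + (1/2)*0 + (1/2)*0**2) = 383 - (-2 + 0)*(-2 + 0 + (1/2)*0) = 383 - (-2)*(-2 + 0 + 0) = 383 - (-2)*(-2) = 383 - 1*4 = 383 - 4 = 379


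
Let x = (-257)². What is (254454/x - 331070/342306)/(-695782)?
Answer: -32617144247/7865456832291654 ≈ -4.1469e-6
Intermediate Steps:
x = 66049
(254454/x - 331070/342306)/(-695782) = (254454/66049 - 331070/342306)/(-695782) = (254454*(1/66049) - 331070*1/342306)*(-1/695782) = (254454/66049 - 165535/171153)*(-1/695782) = (32617144247/11304484497)*(-1/695782) = -32617144247/7865456832291654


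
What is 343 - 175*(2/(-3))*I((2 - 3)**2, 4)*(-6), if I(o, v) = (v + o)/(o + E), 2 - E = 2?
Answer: -3157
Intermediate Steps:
E = 0 (E = 2 - 1*2 = 2 - 2 = 0)
I(o, v) = (o + v)/o (I(o, v) = (v + o)/(o + 0) = (o + v)/o)
343 - 175*(2/(-3))*I((2 - 3)**2, 4)*(-6) = 343 - 175*(2/(-3))*(((2 - 3)**2 + 4)/((2 - 3)**2))*(-6) = 343 - 175*(2*(-1/3))*(((-1)**2 + 4)/((-1)**2))*(-6) = 343 - 175*(-2*(1 + 4)/(3*1))*(-6) = 343 - 175*(-2*5/3)*(-6) = 343 - 175*(-2/3*5)*(-6) = 343 - (-1750)*(-6)/3 = 343 - 175*20 = 343 - 3500 = -3157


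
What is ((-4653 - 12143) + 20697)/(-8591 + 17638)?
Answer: 47/109 ≈ 0.43119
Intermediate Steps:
((-4653 - 12143) + 20697)/(-8591 + 17638) = (-16796 + 20697)/9047 = 3901*(1/9047) = 47/109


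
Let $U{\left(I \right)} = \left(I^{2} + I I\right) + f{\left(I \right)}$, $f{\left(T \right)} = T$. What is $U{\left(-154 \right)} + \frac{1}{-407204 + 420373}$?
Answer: $\frac{622603983}{13169} \approx 47278.0$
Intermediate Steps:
$U{\left(I \right)} = I + 2 I^{2}$ ($U{\left(I \right)} = \left(I^{2} + I I\right) + I = \left(I^{2} + I^{2}\right) + I = 2 I^{2} + I = I + 2 I^{2}$)
$U{\left(-154 \right)} + \frac{1}{-407204 + 420373} = - 154 \left(1 + 2 \left(-154\right)\right) + \frac{1}{-407204 + 420373} = - 154 \left(1 - 308\right) + \frac{1}{13169} = \left(-154\right) \left(-307\right) + \frac{1}{13169} = 47278 + \frac{1}{13169} = \frac{622603983}{13169}$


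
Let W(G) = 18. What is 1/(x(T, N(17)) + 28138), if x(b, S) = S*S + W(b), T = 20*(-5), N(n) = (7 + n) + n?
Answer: 1/29837 ≈ 3.3515e-5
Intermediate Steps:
N(n) = 7 + 2*n
T = -100
x(b, S) = 18 + S² (x(b, S) = S*S + 18 = S² + 18 = 18 + S²)
1/(x(T, N(17)) + 28138) = 1/((18 + (7 + 2*17)²) + 28138) = 1/((18 + (7 + 34)²) + 28138) = 1/((18 + 41²) + 28138) = 1/((18 + 1681) + 28138) = 1/(1699 + 28138) = 1/29837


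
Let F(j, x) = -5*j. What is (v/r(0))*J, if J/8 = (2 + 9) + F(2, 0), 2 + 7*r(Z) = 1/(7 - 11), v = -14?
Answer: 3136/9 ≈ 348.44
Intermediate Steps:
r(Z) = -9/28 (r(Z) = -2/7 + 1/(7*(7 - 11)) = -2/7 + (⅐)/(-4) = -2/7 + (⅐)*(-¼) = -2/7 - 1/28 = -9/28)
J = 8 (J = 8*((2 + 9) - 5*2) = 8*(11 - 10) = 8*1 = 8)
(v/r(0))*J = -14/(-9/28)*8 = -14*(-28/9)*8 = (392/9)*8 = 3136/9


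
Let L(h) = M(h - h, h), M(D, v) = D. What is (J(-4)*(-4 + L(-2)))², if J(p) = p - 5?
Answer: 1296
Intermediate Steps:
J(p) = -5 + p
L(h) = 0 (L(h) = h - h = 0)
(J(-4)*(-4 + L(-2)))² = ((-5 - 4)*(-4 + 0))² = (-9*(-4))² = 36² = 1296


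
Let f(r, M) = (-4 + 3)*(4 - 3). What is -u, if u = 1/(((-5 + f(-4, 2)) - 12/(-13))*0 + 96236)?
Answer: -1/96236 ≈ -1.0391e-5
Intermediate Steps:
f(r, M) = -1 (f(r, M) = -1*1 = -1)
u = 1/96236 (u = 1/(((-5 - 1) - 12/(-13))*0 + 96236) = 1/((-6 - 12*(-1/13))*0 + 96236) = 1/((-6 + 12/13)*0 + 96236) = 1/(-66/13*0 + 96236) = 1/(0 + 96236) = 1/96236 ≈ 1.0391e-5)
-u = -1*1/96236 = -1/96236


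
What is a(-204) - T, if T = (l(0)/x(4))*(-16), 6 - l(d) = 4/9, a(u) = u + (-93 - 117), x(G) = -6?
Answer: -11578/27 ≈ -428.81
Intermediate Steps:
a(u) = -210 + u (a(u) = u - 210 = -210 + u)
l(d) = 50/9 (l(d) = 6 - 4/9 = 50/9)
T = 400/27 (T = ((50/9)/(-6))*(-16) = -⅙*50/9*(-16) = -25/27*(-16) = 400/27 ≈ 14.815)
a(-204) - T = (-210 - 204) - 1*400/27 = -414 - 400/27 = -11578/27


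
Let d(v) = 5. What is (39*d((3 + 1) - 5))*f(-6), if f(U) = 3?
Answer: 585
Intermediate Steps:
(39*d((3 + 1) - 5))*f(-6) = (39*5)*3 = 195*3 = 585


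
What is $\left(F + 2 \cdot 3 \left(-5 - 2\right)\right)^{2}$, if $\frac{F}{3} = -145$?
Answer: $227529$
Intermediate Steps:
$F = -435$ ($F = 3 \left(-145\right) = -435$)
$\left(F + 2 \cdot 3 \left(-5 - 2\right)\right)^{2} = \left(-435 + 2 \cdot 3 \left(-5 - 2\right)\right)^{2} = \left(-435 + 6 \left(-5 - 2\right)\right)^{2} = \left(-435 + 6 \left(-7\right)\right)^{2} = \left(-435 - 42\right)^{2} = \left(-477\right)^{2} = 227529$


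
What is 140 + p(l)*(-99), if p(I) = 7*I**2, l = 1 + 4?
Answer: -17185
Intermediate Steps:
l = 5
140 + p(l)*(-99) = 140 + (7*5**2)*(-99) = 140 + (7*25)*(-99) = 140 + 175*(-99) = 140 - 17325 = -17185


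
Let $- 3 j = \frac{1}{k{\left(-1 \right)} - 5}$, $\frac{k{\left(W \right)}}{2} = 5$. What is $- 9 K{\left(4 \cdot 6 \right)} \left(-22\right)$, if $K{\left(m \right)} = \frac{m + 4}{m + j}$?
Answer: $\frac{83160}{359} \approx 231.64$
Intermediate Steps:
$k{\left(W \right)} = 10$ ($k{\left(W \right)} = 2 \cdot 5 = 10$)
$j = - \frac{1}{15}$ ($j = - \frac{1}{3 \left(10 - 5\right)} = - \frac{1}{3 \cdot 5} = \left(- \frac{1}{3}\right) \frac{1}{5} = - \frac{1}{15} \approx -0.066667$)
$K{\left(m \right)} = \frac{4 + m}{- \frac{1}{15} + m}$ ($K{\left(m \right)} = \frac{m + 4}{m - \frac{1}{15}} = \frac{4 + m}{- \frac{1}{15} + m}$)
$- 9 K{\left(4 \cdot 6 \right)} \left(-22\right) = - 9 \frac{15 \left(4 + 4 \cdot 6\right)}{-1 + 15 \cdot 4 \cdot 6} \left(-22\right) = - 9 \frac{15 \left(4 + 24\right)}{-1 + 15 \cdot 24} \left(-22\right) = - 9 \cdot 15 \frac{1}{-1 + 360} \cdot 28 \left(-22\right) = - 9 \cdot 15 \cdot \frac{1}{359} \cdot 28 \left(-22\right) = \left(-9\right) \frac{420}{359} \left(-22\right) = \left(- \frac{3780}{359}\right) \left(-22\right) = \frac{83160}{359}$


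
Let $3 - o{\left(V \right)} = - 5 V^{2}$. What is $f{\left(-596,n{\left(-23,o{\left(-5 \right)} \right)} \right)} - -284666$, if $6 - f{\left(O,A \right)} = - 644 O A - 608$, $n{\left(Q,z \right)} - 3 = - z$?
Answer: $48263280$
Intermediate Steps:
$o{\left(V \right)} = 3 + 5 V^{2}$ ($o{\left(V \right)} = 3 - - 5 V^{2} = 3 + 5 V^{2}$)
$n{\left(Q,z \right)} = 3 - z$
$f{\left(O,A \right)} = 614 + 644 A O$ ($f{\left(O,A \right)} = 6 - \left(- 644 O A - 608\right) = 6 - \left(- 644 A O - 608\right) = 6 - \left(-608 - 644 A O\right) = 6 + \left(608 + 644 A O\right) = 614 + 644 A O$)
$f{\left(-596,n{\left(-23,o{\left(-5 \right)} \right)} \right)} - -284666 = \left(614 + 644 \left(3 - \left(3 + 5 \left(-5\right)^{2}\right)\right) \left(-596\right)\right) - -284666 = \left(614 + 644 \left(3 - \left(3 + 5 \cdot 25\right)\right) \left(-596\right)\right) + 284666 = \left(614 + 644 \left(3 - \left(3 + 125\right)\right) \left(-596\right)\right) + 284666 = \left(614 + 644 \left(3 - 128\right) \left(-596\right)\right) + 284666 = \left(614 + 644 \left(-125\right) \left(-596\right)\right) + 284666 = \left(614 + 47978000\right) + 284666 = 47978614 + 284666 = 48263280$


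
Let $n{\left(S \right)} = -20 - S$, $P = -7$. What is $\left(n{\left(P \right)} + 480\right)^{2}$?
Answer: $218089$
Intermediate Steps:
$\left(n{\left(P \right)} + 480\right)^{2} = \left(\left(-20 - -7\right) + 480\right)^{2} = \left(\left(-20 + 7\right) + 480\right)^{2} = \left(-13 + 480\right)^{2} = 467^{2} = 218089$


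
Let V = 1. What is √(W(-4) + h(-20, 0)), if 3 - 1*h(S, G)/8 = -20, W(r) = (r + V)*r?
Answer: 14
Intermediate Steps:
W(r) = r*(1 + r) (W(r) = (r + 1)*r = (1 + r)*r = r*(1 + r))
h(S, G) = 184 (h(S, G) = 24 - 8*(-20) = 24 + 160 = 184)
√(W(-4) + h(-20, 0)) = √(-4*(1 - 4) + 184) = √(-4*(-3) + 184) = √(12 + 184) = √196 = 14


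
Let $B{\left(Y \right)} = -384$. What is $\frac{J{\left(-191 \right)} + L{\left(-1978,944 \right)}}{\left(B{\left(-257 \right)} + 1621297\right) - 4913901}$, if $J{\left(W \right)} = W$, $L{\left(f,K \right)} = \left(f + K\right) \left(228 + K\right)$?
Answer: $\frac{1212039}{3292988} \approx 0.36807$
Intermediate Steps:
$L{\left(f,K \right)} = \left(228 + K\right) \left(K + f\right)$ ($L{\left(f,K \right)} = \left(K + f\right) \left(228 + K\right) = \left(228 + K\right) \left(K + f\right)$)
$\frac{J{\left(-191 \right)} + L{\left(-1978,944 \right)}}{\left(B{\left(-257 \right)} + 1621297\right) - 4913901} = \frac{-191 + \left(944^{2} + 228 \cdot 944 + 228 \left(-1978\right) + 944 \left(-1978\right)\right)}{\left(-384 + 1621297\right) - 4913901} = \frac{-191 + \left(891136 + 215232 - 450984 - 1867232\right)}{1620913 - 4913901} = \frac{-191 - 1211848}{-3292988} = \left(-1212039\right) \left(- \frac{1}{3292988}\right) = \frac{1212039}{3292988}$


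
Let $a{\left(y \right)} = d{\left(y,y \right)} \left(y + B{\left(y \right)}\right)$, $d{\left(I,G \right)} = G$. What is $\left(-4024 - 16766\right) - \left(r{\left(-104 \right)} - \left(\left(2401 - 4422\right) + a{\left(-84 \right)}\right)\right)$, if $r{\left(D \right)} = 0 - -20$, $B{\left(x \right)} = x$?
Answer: $-8719$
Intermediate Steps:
$a{\left(y \right)} = 2 y^{2}$ ($a{\left(y \right)} = y \left(y + y\right) = y 2 y = 2 y^{2}$)
$r{\left(D \right)} = 20$ ($r{\left(D \right)} = 0 + 20 = 20$)
$\left(-4024 - 16766\right) - \left(r{\left(-104 \right)} - \left(\left(2401 - 4422\right) + a{\left(-84 \right)}\right)\right) = \left(-4024 - 16766\right) - \left(20 - \left(\left(2401 - 4422\right) + 2 \left(-84\right)^{2}\right)\right) = -20790 - \left(20 - \left(\left(2401 - 4422\right) + 2 \cdot 7056\right)\right) = -20790 - \left(20 - \left(-2021 + 14112\right)\right) = -20790 - \left(20 - 12091\right) = -20790 - -12071 = -20790 + 12071 = -8719$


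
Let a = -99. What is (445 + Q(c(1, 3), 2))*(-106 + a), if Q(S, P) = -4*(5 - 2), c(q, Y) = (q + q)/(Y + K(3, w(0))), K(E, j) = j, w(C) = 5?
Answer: -88765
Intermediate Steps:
c(q, Y) = 2*q/(5 + Y) (c(q, Y) = (q + q)/(Y + 5) = (2*q)/(5 + Y) = 2*q/(5 + Y))
Q(S, P) = -12 (Q(S, P) = -4*3 = -12)
(445 + Q(c(1, 3), 2))*(-106 + a) = (445 - 12)*(-106 - 99) = 433*(-205) = -88765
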